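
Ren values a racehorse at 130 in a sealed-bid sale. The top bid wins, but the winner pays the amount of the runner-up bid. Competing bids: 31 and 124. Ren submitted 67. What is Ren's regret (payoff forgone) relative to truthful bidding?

Regret: 6.

The highest competing bid is 124.
Bidding truthfully at 130: Ren has the top bid, wins, and pays the second-highest bid 124. Payoff = 130 − 124 = 6.
Bidding 67: the top bid is 124 (a rival), so Ren loses. Payoff = 0.
Regret = truthful payoff − actual payoff = 6 − 0 = 6.
Deviating from a truthful bid can only lose payoff in a second-price auction — never gain.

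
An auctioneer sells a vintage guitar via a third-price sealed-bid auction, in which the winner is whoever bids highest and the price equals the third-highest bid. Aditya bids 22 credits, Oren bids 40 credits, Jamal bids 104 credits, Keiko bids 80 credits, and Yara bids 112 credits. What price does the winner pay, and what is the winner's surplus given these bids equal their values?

Bids in descending order: Yara 112 credits; Jamal 104 credits; Keiko 80 credits; Oren 40 credits; Aditya 22 credits.
Yara is the highest bidder, so Yara wins.
Under the third-price rule, the price is the third-highest bid: 80 credits.
Surplus = 112 credits − 80 credits = 32 credits.

Price 80 credits; surplus 32 credits.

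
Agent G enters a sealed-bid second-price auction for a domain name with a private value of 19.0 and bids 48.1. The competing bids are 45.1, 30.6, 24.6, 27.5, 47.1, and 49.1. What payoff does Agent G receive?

Agent G's payoff: 0.0.

Highest competing bid: 49.1.
Agent G's bid 48.1 is not the highest, so Agent G loses, pays nothing, and earns zero payoff.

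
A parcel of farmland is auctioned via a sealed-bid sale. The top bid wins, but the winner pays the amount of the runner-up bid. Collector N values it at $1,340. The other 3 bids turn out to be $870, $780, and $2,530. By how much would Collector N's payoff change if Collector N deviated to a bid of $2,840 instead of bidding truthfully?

-$1,190

The highest competing bid is $2,530.
Bidding truthfully at $1,340: the top bid is $2,530 (a rival), so Collector N loses. Payoff = $0.
Bidding $2,840: Collector N has the top bid, wins, and pays the second-highest bid $2,530. Payoff = $1,340 − $2,530 = -$1,190.
Change = -$1,190 − $0 = -$1,190.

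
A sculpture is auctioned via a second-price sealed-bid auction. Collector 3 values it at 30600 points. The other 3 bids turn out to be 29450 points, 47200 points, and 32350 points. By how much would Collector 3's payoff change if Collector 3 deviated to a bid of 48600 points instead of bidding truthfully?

Payoff change: -16600 points.

The highest competing bid is 47200 points.
Bidding truthfully at 30600 points: the top bid is 47200 points (a rival), so Collector 3 loses. Payoff = 0 points.
Bidding 48600 points: Collector 3 has the top bid, wins, and pays the second-highest bid 47200 points. Payoff = 30600 points − 47200 points = -16600 points.
Change = -16600 points − 0 points = -16600 points.
This is the dominant-strategy logic: truthful bidding weakly beats any alternative.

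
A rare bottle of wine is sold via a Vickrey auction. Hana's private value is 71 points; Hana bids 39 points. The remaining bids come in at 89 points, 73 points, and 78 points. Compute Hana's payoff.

Payoff = 0 points.

Highest competing bid: 89 points.
Hana's bid 39 points is not the highest, so Hana loses, pays nothing, and earns zero payoff.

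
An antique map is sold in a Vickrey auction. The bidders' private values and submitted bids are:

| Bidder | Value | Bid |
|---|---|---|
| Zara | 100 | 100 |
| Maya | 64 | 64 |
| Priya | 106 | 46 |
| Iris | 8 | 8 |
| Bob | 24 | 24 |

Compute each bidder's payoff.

Payoffs: Zara 36, Maya 0, Priya 0, Iris 0, Bob 0.

Sorted high to low: Zara 100, then Maya 64, then Priya 46, then Bob 24, then Iris 8.
Zara has the top bid and wins; the price is the second-highest bid, 64.
Zara's payoff = 100 − 64 = 36. All other bidders lose, so their payoff is 0.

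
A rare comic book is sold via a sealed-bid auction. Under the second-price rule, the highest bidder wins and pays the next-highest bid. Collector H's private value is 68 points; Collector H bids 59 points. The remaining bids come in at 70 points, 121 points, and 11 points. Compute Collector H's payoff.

0 points

Highest competing bid: 121 points.
Collector H's bid 59 points is not the highest, so Collector H loses, pays nothing, and earns zero payoff.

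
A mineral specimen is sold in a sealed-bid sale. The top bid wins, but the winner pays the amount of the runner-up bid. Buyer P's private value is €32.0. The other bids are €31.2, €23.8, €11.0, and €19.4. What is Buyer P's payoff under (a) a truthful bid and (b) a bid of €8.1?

(a) €0.8  (b) €0.0

The highest competing bid is €31.2.
Bidding truthfully at €32.0: Buyer P has the top bid, wins, and pays the second-highest bid €31.2. Payoff = €32.0 − €31.2 = €0.8.
Bidding €8.1: the top bid is €31.2 (a rival), so Buyer P loses. Payoff = €0.0.
Deviating from a truthful bid can only lose payoff in a second-price auction — never gain.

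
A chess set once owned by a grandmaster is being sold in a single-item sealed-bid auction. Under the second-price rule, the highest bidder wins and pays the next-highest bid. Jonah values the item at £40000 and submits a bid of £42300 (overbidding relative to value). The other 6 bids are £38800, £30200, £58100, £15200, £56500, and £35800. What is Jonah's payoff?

Highest competing bid: £58100.
Jonah's bid £42300 is not the highest, so Jonah loses, pays nothing, and earns zero payoff.

Payoff = £0.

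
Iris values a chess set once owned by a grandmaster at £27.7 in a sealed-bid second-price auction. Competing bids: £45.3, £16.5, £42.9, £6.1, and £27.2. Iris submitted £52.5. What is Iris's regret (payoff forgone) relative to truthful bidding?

£17.6

The highest competing bid is £45.3.
Bidding truthfully at £27.7: the top bid is £45.3 (a rival), so Iris loses. Payoff = £0.0.
Bidding £52.5: Iris has the top bid, wins, and pays the second-highest bid £45.3. Payoff = £27.7 − £45.3 = -£17.6.
Regret = truthful payoff − actual payoff = £0.0 − -£17.6 = £17.6.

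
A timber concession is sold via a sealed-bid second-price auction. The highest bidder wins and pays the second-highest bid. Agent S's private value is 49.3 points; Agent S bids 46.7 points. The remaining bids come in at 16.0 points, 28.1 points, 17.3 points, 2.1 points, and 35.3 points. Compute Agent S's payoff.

Agent S's payoff: 14.0 points.

Highest competing bid: 35.3 points.
Agent S's bid 46.7 points is the highest overall, so Agent S wins and pays the second-highest bid, 35.3 points.
Payoff = value − price = 49.3 points − 35.3 points = 14.0 points.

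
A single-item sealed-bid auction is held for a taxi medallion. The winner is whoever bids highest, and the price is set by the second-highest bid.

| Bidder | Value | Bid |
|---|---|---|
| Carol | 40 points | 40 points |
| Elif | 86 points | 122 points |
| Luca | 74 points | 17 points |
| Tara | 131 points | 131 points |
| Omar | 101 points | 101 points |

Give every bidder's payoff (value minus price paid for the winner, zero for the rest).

Sorted high to low: Tara 131 points; Elif 122 points; Omar 101 points; Carol 40 points; Luca 17 points.
Tara has the top bid and wins; the price is the second-highest bid, 122 points.
Tara's payoff = 131 points − 122 points = 9 points. All other bidders lose, so their payoff is 0.

Payoffs: Carol 0 points, Elif 0 points, Luca 0 points, Tara 9 points, Omar 0 points.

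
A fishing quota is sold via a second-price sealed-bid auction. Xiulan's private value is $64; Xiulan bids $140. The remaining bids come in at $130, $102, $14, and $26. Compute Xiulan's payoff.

Highest competing bid: $130.
Xiulan's bid $140 is the highest overall, so Xiulan wins and pays the second-highest bid, $130.
Payoff = value − price = $64 − $130 = -$66.

Xiulan's payoff: -$66.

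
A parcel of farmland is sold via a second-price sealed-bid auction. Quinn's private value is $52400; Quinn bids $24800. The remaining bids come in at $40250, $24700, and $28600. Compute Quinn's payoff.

Quinn's payoff: $0.

Highest competing bid: $40250.
Quinn's bid $24800 is not the highest, so Quinn loses, pays nothing, and earns zero payoff.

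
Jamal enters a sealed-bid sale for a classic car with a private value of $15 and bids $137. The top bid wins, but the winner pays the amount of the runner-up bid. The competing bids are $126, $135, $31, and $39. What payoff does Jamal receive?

Highest competing bid: $135.
Jamal's bid $137 is the highest overall, so Jamal wins and pays the second-highest bid, $135.
Payoff = value − price = $15 − $135 = -$120.

Jamal's payoff: -$120.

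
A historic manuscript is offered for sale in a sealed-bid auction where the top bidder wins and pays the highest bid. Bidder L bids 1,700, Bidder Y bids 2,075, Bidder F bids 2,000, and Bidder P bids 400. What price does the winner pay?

2,075

Ordered from highest: Bidder Y 2,075 > Bidder F 2,000 > Bidder L 1,700 > Bidder P 400.
Bidder Y is the highest bidder, so Bidder Y wins.
Under the first-price rule, the price is the highest bid: 2,075.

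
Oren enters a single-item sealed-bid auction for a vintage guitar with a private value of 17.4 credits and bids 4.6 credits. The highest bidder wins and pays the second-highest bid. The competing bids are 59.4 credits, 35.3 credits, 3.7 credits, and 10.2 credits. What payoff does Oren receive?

Oren's payoff: 0.0 credits.

Highest competing bid: 59.4 credits.
Oren's bid 4.6 credits is not the highest, so Oren loses, pays nothing, and earns zero payoff.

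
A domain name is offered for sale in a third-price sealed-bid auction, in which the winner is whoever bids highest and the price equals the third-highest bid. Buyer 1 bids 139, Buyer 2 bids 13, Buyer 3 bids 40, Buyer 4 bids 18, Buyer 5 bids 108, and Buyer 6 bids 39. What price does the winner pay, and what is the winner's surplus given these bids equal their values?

Sorted high to low: Buyer 1 139, then Buyer 5 108, then Buyer 3 40, then Buyer 6 39, then Buyer 4 18, then Buyer 2 13.
Buyer 1 is the highest bidder, so Buyer 1 wins.
Under the third-price rule, the price is the third-highest bid: 40.
Surplus = 139 − 40 = 99.

Price 40; surplus 99.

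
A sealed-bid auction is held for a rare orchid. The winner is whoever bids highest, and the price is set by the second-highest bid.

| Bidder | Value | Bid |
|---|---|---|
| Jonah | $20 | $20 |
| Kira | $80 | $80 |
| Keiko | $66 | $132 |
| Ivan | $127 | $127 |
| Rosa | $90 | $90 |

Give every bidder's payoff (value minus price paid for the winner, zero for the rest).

Payoffs: Jonah $0, Kira $0, Keiko -$61, Ivan $0, Rosa $0.

Ordered from highest: Keiko $132 > Ivan $127 > Rosa $90 > Kira $80 > Jonah $20.
Keiko has the top bid and wins; the price is the second-highest bid, $127.
Keiko's payoff = $66 − $127 = -$61. All other bidders lose, so their payoff is 0.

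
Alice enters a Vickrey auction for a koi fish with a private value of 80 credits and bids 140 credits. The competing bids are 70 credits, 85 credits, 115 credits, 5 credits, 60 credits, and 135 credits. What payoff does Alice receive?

Highest competing bid: 135 credits.
Alice's bid 140 credits is the highest overall, so Alice wins and pays the second-highest bid, 135 credits.
Payoff = value − price = 80 credits − 135 credits = -55 credits.

-55 credits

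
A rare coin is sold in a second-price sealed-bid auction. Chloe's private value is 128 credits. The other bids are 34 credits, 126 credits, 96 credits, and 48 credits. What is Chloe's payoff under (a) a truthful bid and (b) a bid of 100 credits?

The highest competing bid is 126 credits.
Bidding truthfully at 128 credits: Chloe has the top bid, wins, and pays the second-highest bid 126 credits. Payoff = 128 credits − 126 credits = 2 credits.
Bidding 100 credits: the top bid is 126 credits (a rival), so Chloe loses. Payoff = 0 credits.
This is the dominant-strategy logic: truthful bidding weakly beats any alternative.

Truthful: 2 credits; alternative: 0 credits.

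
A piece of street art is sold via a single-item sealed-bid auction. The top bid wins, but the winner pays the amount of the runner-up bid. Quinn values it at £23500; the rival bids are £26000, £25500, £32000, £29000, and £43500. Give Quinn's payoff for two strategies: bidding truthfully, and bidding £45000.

The highest competing bid is £43500.
Bidding truthfully at £23500: the top bid is £43500 (a rival), so Quinn loses. Payoff = £0.
Bidding £45000: Quinn has the top bid, wins, and pays the second-highest bid £43500. Payoff = £23500 − £43500 = -£20000.

(a) £0  (b) -£20000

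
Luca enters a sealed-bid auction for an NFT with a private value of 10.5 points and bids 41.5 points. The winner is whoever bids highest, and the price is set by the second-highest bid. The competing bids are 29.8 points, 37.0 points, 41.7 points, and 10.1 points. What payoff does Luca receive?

Highest competing bid: 41.7 points.
Luca's bid 41.5 points is not the highest, so Luca loses, pays nothing, and earns zero payoff.

Payoff = 0.0 points.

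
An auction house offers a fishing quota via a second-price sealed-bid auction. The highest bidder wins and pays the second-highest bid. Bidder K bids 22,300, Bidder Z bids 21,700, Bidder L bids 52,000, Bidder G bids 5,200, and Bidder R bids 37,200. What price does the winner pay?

The winner pays 37,200.

Bids in descending order: Bidder L 52,000; Bidder R 37,200; Bidder K 22,300; Bidder Z 21,700; Bidder G 5,200.
Bidder L has the highest bid, so Bidder L wins.
The second-highest bid is 37,200, so that is what Bidder L pays.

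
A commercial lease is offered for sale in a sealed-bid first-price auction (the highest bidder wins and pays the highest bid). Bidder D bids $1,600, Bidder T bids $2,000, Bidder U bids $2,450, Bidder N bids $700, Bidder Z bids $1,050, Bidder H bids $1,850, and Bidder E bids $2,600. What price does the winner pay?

Sorted high to low: Bidder E $2,600; Bidder U $2,450; Bidder T $2,000; Bidder H $1,850; Bidder D $1,600; Bidder Z $1,050; Bidder N $700.
Bidder E is the highest bidder, so Bidder E wins.
Under the first-price rule, the price is the highest bid: $2,600.

The winner pays $2,600.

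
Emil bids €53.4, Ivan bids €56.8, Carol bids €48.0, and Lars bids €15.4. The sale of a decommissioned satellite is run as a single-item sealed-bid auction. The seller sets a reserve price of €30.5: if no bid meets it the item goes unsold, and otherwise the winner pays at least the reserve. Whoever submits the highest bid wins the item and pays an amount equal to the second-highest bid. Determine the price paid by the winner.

Sorted high to low: Ivan €56.8 > Emil €53.4 > Carol €48.0 > Lars €15.4.
Ivan has the highest bid, so Ivan wins.
The second-highest bid is €53.4, which exceeds the reserve, so that sets the price.

The winner pays €53.4.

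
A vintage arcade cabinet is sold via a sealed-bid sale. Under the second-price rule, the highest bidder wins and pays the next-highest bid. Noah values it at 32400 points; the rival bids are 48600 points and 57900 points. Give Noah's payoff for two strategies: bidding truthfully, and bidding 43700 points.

Truthful: 0 points; alternative: 0 points.

The highest competing bid is 57900 points.
Bidding truthfully at 32400 points: the top bid is 57900 points (a rival), so Noah loses. Payoff = 0 points.
Bidding 43700 points: the top bid is 57900 points (a rival), so Noah loses. Payoff = 0 points.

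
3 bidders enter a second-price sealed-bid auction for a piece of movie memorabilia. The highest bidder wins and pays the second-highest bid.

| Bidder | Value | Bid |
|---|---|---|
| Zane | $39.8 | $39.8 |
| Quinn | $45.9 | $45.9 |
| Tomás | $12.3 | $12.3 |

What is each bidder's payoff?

Payoffs: Zane $0.0, Quinn $6.1, Tomás $0.0.

Ranking the bids: Quinn $45.9 > Zane $39.8 > Tomás $12.3.
Quinn has the top bid and wins; the price is the second-highest bid, $39.8.
Quinn's payoff = $45.9 − $39.8 = $6.1. All other bidders lose, so their payoff is 0.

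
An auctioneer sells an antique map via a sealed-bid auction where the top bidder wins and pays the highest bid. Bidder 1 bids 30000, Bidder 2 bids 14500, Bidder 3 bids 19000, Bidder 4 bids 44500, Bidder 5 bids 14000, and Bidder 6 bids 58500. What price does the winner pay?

The winner pays 58500.

Ranking the bids: Bidder 6 58500; Bidder 4 44500; Bidder 1 30000; Bidder 3 19000; Bidder 2 14500; Bidder 5 14000.
Bidder 6 is the highest bidder, so Bidder 6 wins.
Under the first-price rule, the price is the highest bid: 58500.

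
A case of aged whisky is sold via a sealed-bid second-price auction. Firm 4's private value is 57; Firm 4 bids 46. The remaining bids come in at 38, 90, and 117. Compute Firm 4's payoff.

Highest competing bid: 117.
Firm 4's bid 46 is not the highest, so Firm 4 loses, pays nothing, and earns zero payoff.

Payoff = 0.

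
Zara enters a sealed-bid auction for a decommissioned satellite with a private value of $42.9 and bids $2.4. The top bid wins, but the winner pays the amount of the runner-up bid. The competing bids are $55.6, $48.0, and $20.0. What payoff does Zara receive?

Highest competing bid: $55.6.
Zara's bid $2.4 is not the highest, so Zara loses, pays nothing, and earns zero payoff.

$0.0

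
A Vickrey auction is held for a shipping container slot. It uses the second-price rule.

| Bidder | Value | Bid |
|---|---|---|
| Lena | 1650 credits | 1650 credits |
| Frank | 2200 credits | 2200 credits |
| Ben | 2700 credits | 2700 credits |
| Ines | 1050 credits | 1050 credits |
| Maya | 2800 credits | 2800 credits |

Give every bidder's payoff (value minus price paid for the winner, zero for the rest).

Ordered from highest: Maya 2800 credits, then Ben 2700 credits, then Frank 2200 credits, then Lena 1650 credits, then Ines 1050 credits.
Maya has the top bid and wins; the price is the second-highest bid, 2700 credits.
Maya's payoff = 2800 credits − 2700 credits = 100 credits. All other bidders lose, so their payoff is 0.

Payoffs: Lena 0 credits, Frank 0 credits, Ben 0 credits, Ines 0 credits, Maya 100 credits.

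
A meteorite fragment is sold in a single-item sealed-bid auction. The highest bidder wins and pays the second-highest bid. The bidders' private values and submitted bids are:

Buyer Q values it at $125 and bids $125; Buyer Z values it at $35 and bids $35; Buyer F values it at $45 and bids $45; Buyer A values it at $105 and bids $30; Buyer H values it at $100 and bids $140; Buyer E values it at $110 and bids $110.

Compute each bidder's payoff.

Ranking the bids: Buyer H $140, then Buyer Q $125, then Buyer E $110, then Buyer F $45, then Buyer Z $35, then Buyer A $30.
Buyer H has the top bid and wins; the price is the second-highest bid, $125.
Buyer H's payoff = $100 − $125 = -$25. All other bidders lose, so their payoff is 0.

Buyer Q $0, Buyer Z $0, Buyer F $0, Buyer A $0, Buyer H -$25, Buyer E $0.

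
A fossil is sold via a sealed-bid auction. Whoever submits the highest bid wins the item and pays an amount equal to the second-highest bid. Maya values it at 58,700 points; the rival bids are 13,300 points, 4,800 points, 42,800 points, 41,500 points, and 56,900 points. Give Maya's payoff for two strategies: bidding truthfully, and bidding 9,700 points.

The highest competing bid is 56,900 points.
Bidding truthfully at 58,700 points: Maya has the top bid, wins, and pays the second-highest bid 56,900 points. Payoff = 58,700 points − 56,900 points = 1,800 points.
Bidding 9,700 points: the top bid is 56,900 points (a rival), so Maya loses. Payoff = 0 points.

Truthful: 1,800 points; alternative: 0 points.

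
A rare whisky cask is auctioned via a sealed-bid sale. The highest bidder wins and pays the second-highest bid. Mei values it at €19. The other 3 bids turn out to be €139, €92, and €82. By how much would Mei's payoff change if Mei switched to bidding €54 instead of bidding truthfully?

€0

The highest competing bid is €139.
Bidding truthfully at €19: the top bid is €139 (a rival), so Mei loses. Payoff = €0.
Bidding €54: the top bid is €139 (a rival), so Mei loses. Payoff = €0.
Change = €0 − €0 = €0.
The bid only affects whether you win, not the price — here both bids land on the same side of the top rival bid, so the deviation is payoff-neutral.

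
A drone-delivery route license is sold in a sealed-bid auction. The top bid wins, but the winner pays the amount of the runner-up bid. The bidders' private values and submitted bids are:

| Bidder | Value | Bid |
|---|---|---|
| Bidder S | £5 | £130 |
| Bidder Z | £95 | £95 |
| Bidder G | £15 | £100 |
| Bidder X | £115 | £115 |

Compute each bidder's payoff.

Ordered from highest: Bidder S £130; Bidder X £115; Bidder G £100; Bidder Z £95.
Bidder S has the top bid and wins; the price is the second-highest bid, £115.
Bidder S's payoff = £5 − £115 = -£110. All other bidders lose, so their payoff is 0.

Bidder S -£110, Bidder Z £0, Bidder G £0, Bidder X £0.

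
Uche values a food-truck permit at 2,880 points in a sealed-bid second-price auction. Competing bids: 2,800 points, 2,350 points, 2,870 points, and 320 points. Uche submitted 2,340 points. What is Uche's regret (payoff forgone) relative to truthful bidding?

10 points

The highest competing bid is 2,870 points.
Bidding truthfully at 2,880 points: Uche has the top bid, wins, and pays the second-highest bid 2,870 points. Payoff = 2,880 points − 2,870 points = 10 points.
Bidding 2,340 points: the top bid is 2,870 points (a rival), so Uche loses. Payoff = 0 points.
Regret = truthful payoff − actual payoff = 10 points − 0 points = 10 points.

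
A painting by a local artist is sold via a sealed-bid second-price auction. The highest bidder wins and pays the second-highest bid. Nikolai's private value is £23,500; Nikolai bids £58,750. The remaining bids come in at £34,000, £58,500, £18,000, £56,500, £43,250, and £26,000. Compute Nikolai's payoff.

Payoff = -£35,000.

Highest competing bid: £58,500.
Nikolai's bid £58,750 is the highest overall, so Nikolai wins and pays the second-highest bid, £58,500.
Payoff = value − price = £23,500 − £58,500 = -£35,000.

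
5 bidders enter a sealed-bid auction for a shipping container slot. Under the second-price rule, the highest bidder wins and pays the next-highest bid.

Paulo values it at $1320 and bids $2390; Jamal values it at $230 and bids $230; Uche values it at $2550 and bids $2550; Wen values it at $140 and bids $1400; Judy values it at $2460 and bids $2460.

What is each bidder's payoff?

Paulo $0, Jamal $0, Uche $90, Wen $0, Judy $0.

Ranking the bids: Uche $2550; Judy $2460; Paulo $2390; Wen $1400; Jamal $230.
Uche has the top bid and wins; the price is the second-highest bid, $2460.
Uche's payoff = $2550 − $2460 = $90. All other bidders lose, so their payoff is 0.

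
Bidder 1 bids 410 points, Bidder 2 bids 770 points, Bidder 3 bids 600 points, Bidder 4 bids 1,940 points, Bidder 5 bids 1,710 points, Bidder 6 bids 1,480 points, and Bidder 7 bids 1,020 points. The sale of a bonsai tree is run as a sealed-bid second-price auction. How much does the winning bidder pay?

Ordered from highest: Bidder 4 1,940 points, then Bidder 5 1,710 points, then Bidder 6 1,480 points, then Bidder 7 1,020 points, then Bidder 2 770 points, then Bidder 3 600 points, then Bidder 1 410 points.
Bidder 4 has the highest bid, so Bidder 4 wins.
The second-highest bid is 1,710 points, so that is what Bidder 4 pays.

Price paid: 1,710 points.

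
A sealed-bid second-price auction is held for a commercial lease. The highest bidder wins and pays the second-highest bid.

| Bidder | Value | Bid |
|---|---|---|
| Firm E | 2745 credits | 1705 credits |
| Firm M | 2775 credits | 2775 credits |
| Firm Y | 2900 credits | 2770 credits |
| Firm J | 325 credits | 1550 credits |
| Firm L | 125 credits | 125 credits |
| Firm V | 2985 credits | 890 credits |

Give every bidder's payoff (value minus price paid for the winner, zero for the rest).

Firm E 0 credits, Firm M 5 credits, Firm Y 0 credits, Firm J 0 credits, Firm L 0 credits, Firm V 0 credits.

Sorted high to low: Firm M 2775 credits, then Firm Y 2770 credits, then Firm E 1705 credits, then Firm J 1550 credits, then Firm V 890 credits, then Firm L 125 credits.
Firm M has the top bid and wins; the price is the second-highest bid, 2770 credits.
Firm M's payoff = 2775 credits − 2770 credits = 5 credits. All other bidders lose, so their payoff is 0.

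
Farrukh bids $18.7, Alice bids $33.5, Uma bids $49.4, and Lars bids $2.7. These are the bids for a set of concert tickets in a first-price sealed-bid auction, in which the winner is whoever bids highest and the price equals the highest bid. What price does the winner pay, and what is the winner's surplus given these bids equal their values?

Ordered from highest: Uma $49.4 > Alice $33.5 > Farrukh $18.7 > Lars $2.7.
Uma is the highest bidder, so Uma wins.
Under the first-price rule, the price is the highest bid: $49.4.
Surplus = $49.4 − $49.4 = $0.0.

Price $49.4; surplus $0.0.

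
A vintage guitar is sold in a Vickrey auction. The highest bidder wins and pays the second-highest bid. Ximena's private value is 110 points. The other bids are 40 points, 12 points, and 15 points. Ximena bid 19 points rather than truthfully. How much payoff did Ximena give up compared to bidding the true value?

Regret: 70 points.

The highest competing bid is 40 points.
Bidding truthfully at 110 points: Ximena has the top bid, wins, and pays the second-highest bid 40 points. Payoff = 110 points − 40 points = 70 points.
Bidding 19 points: the top bid is 40 points (a rival), so Ximena loses. Payoff = 0 points.
Regret = truthful payoff − actual payoff = 70 points − 0 points = 70 points.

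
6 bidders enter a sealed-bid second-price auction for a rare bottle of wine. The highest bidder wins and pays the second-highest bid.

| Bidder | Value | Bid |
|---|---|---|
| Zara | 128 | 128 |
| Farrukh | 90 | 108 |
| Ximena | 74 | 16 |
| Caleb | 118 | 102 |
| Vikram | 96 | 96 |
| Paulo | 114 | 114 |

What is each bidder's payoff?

Ordered from highest: Zara 128 > Paulo 114 > Farrukh 108 > Caleb 102 > Vikram 96 > Ximena 16.
Zara has the top bid and wins; the price is the second-highest bid, 114.
Zara's payoff = 128 − 114 = 14. All other bidders lose, so their payoff is 0.

Zara 14, Farrukh 0, Ximena 0, Caleb 0, Vikram 0, Paulo 0.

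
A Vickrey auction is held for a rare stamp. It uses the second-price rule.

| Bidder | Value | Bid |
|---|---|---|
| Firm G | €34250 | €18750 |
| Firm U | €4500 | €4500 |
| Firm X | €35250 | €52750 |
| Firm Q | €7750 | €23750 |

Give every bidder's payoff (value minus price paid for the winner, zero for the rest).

Firm G €0, Firm U €0, Firm X €11500, Firm Q €0.

Sorted high to low: Firm X €52750, then Firm Q €23750, then Firm G €18750, then Firm U €4500.
Firm X has the top bid and wins; the price is the second-highest bid, €23750.
Firm X's payoff = €35250 − €23750 = €11500. All other bidders lose, so their payoff is 0.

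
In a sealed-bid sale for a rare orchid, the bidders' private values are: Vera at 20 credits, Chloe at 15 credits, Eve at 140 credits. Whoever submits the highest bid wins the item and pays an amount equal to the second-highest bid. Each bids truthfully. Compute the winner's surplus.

Bids in descending order: Eve 140 credits; Vera 20 credits; Chloe 15 credits.
Eve wins with the top bid and pays the second-highest, 20 credits.
Surplus = 140 credits − 20 credits = 120 credits.

Surplus = 120 credits.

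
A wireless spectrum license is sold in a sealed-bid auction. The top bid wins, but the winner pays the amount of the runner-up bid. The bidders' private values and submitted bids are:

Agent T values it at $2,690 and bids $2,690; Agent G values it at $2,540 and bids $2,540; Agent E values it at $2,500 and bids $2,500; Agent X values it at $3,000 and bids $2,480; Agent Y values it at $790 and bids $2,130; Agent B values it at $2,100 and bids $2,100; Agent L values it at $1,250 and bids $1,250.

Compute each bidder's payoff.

Payoffs: Agent T $150, Agent G $0, Agent E $0, Agent X $0, Agent Y $0, Agent B $0, Agent L $0.

Bids in descending order: Agent T $2,690, then Agent G $2,540, then Agent E $2,500, then Agent X $2,480, then Agent Y $2,130, then Agent B $2,100, then Agent L $1,250.
Agent T has the top bid and wins; the price is the second-highest bid, $2,540.
Agent T's payoff = $2,690 − $2,540 = $150. All other bidders lose, so their payoff is 0.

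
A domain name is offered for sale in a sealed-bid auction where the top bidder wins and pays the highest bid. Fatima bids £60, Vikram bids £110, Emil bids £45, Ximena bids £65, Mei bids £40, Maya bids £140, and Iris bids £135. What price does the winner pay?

The winner pays £140.

Bids in descending order: Maya £140; Iris £135; Vikram £110; Ximena £65; Fatima £60; Emil £45; Mei £40.
Maya is the highest bidder, so Maya wins.
Under the first-price rule, the price is the highest bid: £140.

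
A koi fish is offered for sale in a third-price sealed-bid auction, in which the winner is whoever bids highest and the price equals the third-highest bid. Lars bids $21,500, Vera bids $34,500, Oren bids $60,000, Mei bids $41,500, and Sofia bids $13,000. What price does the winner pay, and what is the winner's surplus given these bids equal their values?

The winner pays $34,500 for a surplus of $25,500.

Ordered from highest: Oren $60,000 > Mei $41,500 > Vera $34,500 > Lars $21,500 > Sofia $13,000.
Oren is the highest bidder, so Oren wins.
Under the third-price rule, the price is the third-highest bid: $34,500.
Surplus = $60,000 − $34,500 = $25,500.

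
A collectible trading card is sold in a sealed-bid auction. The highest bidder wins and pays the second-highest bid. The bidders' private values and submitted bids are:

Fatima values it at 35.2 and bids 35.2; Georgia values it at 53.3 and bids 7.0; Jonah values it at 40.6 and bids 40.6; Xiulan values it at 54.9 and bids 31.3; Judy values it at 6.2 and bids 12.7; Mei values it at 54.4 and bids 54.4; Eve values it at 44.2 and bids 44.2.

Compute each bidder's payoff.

Bids in descending order: Mei 54.4 > Eve 44.2 > Jonah 40.6 > Fatima 35.2 > Xiulan 31.3 > Judy 12.7 > Georgia 7.0.
Mei has the top bid and wins; the price is the second-highest bid, 44.2.
Mei's payoff = 54.4 − 44.2 = 10.2. All other bidders lose, so their payoff is 0.

Fatima 0.0, Georgia 0.0, Jonah 0.0, Xiulan 0.0, Judy 0.0, Mei 10.2, Eve 0.0.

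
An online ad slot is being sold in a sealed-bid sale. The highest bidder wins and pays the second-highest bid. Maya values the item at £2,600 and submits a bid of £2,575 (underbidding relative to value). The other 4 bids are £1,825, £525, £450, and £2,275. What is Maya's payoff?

Highest competing bid: £2,275.
Maya's bid £2,575 is the highest overall, so Maya wins and pays the second-highest bid, £2,275.
Payoff = value − price = £2,600 − £2,275 = £325.

Maya's payoff: £325.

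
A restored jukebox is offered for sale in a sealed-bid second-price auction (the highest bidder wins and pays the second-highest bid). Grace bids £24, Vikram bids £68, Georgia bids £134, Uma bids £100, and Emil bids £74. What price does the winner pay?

£100

Bids in descending order: Georgia £134 > Uma £100 > Emil £74 > Vikram £68 > Grace £24.
Georgia is the highest bidder, so Georgia wins.
Under the second-price rule, the price is the second-highest bid: £100.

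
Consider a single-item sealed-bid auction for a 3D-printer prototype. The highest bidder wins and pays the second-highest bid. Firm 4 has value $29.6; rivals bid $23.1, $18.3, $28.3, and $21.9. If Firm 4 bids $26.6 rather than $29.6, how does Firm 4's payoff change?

Payoff change: -$1.3.

The highest competing bid is $28.3.
Bidding truthfully at $29.6: Firm 4 has the top bid, wins, and pays the second-highest bid $28.3. Payoff = $29.6 − $28.3 = $1.3.
Bidding $26.6: the top bid is $28.3 (a rival), so Firm 4 loses. Payoff = $0.0.
Change = $0.0 − $1.3 = -$1.3.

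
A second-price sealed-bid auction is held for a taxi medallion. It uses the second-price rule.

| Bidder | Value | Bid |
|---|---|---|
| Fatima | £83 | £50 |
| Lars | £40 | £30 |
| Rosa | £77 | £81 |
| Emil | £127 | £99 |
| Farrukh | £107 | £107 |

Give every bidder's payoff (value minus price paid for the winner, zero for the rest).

Bids in descending order: Farrukh £107; Emil £99; Rosa £81; Fatima £50; Lars £30.
Farrukh has the top bid and wins; the price is the second-highest bid, £99.
Farrukh's payoff = £107 − £99 = £8. All other bidders lose, so their payoff is 0.

Payoffs: Fatima £0, Lars £0, Rosa £0, Emil £0, Farrukh £8.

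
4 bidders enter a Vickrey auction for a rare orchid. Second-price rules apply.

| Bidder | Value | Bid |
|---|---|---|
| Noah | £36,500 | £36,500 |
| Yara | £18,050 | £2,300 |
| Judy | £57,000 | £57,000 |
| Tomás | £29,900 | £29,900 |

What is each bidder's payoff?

Ranking the bids: Judy £57,000, then Noah £36,500, then Tomás £29,900, then Yara £2,300.
Judy has the top bid and wins; the price is the second-highest bid, £36,500.
Judy's payoff = £57,000 − £36,500 = £20,500. All other bidders lose, so their payoff is 0.

Noah £0, Yara £0, Judy £20,500, Tomás £0.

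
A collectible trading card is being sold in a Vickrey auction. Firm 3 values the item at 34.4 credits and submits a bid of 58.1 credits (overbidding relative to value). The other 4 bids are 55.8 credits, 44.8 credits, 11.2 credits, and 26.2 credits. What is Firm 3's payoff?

Payoff = -21.4 credits.

Highest competing bid: 55.8 credits.
Firm 3's bid 58.1 credits is the highest overall, so Firm 3 wins and pays the second-highest bid, 55.8 credits.
Payoff = value − price = 34.4 credits − 55.8 credits = -21.4 credits.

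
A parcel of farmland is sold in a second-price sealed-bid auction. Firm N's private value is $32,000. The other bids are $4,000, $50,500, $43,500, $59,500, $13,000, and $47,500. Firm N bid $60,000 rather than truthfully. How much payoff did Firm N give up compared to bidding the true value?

The highest competing bid is $59,500.
Bidding truthfully at $32,000: the top bid is $59,500 (a rival), so Firm N loses. Payoff = $0.
Bidding $60,000: Firm N has the top bid, wins, and pays the second-highest bid $59,500. Payoff = $32,000 − $59,500 = -$27,500.
Regret = truthful payoff − actual payoff = $0 − -$27,500 = $27,500.
This is the dominant-strategy logic: truthful bidding weakly beats any alternative.

Payoff forgone: $27,500.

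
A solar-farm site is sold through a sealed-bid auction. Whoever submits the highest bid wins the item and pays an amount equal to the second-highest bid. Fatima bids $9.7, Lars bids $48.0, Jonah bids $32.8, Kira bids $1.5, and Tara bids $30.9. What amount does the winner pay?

Price paid: $32.8.

Sorted high to low: Lars $48.0 > Jonah $32.8 > Tara $30.9 > Fatima $9.7 > Kira $1.5.
Lars has the highest bid, so Lars wins.
The second-highest bid is $32.8, so that is what Lars pays.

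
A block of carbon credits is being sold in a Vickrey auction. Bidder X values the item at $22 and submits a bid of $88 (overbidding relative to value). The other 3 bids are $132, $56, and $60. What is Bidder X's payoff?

Highest competing bid: $132.
Bidder X's bid $88 is not the highest, so Bidder X loses, pays nothing, and earns zero payoff.

Bidder X's payoff: $0.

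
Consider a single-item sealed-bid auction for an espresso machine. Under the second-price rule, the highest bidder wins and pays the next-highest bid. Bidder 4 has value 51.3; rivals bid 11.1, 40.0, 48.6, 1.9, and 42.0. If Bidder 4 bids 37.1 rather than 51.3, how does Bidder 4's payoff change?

The highest competing bid is 48.6.
Bidding truthfully at 51.3: Bidder 4 has the top bid, wins, and pays the second-highest bid 48.6. Payoff = 51.3 − 48.6 = 2.7.
Bidding 37.1: the top bid is 48.6 (a rival), so Bidder 4 loses. Payoff = 0.0.
Change = 0.0 − 2.7 = -2.7.

-2.7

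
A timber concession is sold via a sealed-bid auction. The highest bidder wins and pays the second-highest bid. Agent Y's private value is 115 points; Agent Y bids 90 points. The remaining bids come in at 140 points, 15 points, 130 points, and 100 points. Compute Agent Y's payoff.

Highest competing bid: 140 points.
Agent Y's bid 90 points is not the highest, so Agent Y loses, pays nothing, and earns zero payoff.

Payoff = 0 points.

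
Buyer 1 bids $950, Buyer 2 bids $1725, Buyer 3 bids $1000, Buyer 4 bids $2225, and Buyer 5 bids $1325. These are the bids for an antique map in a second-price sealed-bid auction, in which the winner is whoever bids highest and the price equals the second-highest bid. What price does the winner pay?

Ordered from highest: Buyer 4 $2225 > Buyer 2 $1725 > Buyer 5 $1325 > Buyer 3 $1000 > Buyer 1 $950.
Buyer 4 is the highest bidder, so Buyer 4 wins.
Under the second-price rule, the price is the second-highest bid: $1725.

$1725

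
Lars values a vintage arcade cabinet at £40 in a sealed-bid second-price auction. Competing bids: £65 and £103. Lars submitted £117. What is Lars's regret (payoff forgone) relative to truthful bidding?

Regret: £63.

The highest competing bid is £103.
Bidding truthfully at £40: the top bid is £103 (a rival), so Lars loses. Payoff = £0.
Bidding £117: Lars has the top bid, wins, and pays the second-highest bid £103. Payoff = £40 − £103 = -£63.
Regret = truthful payoff − actual payoff = £0 − -£63 = £63.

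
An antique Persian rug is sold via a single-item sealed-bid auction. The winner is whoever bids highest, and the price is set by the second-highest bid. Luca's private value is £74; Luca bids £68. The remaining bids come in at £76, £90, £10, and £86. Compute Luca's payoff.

Payoff = £0.

Highest competing bid: £90.
Luca's bid £68 is not the highest, so Luca loses, pays nothing, and earns zero payoff.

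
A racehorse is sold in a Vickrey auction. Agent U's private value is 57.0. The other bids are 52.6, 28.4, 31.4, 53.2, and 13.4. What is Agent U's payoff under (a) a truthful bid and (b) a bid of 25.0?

Truthful: 3.8; alternative: 0.0.

The highest competing bid is 53.2.
Bidding truthfully at 57.0: Agent U has the top bid, wins, and pays the second-highest bid 53.2. Payoff = 57.0 − 53.2 = 3.8.
Bidding 25.0: the top bid is 53.2 (a rival), so Agent U loses. Payoff = 0.0.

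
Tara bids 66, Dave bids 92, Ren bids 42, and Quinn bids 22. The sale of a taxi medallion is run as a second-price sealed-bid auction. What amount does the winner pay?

The winner pays 66.

Ordered from highest: Dave 92, then Tara 66, then Ren 42, then Quinn 22.
Dave has the highest bid, so Dave wins.
The second-highest bid is 66, so that is what Dave pays.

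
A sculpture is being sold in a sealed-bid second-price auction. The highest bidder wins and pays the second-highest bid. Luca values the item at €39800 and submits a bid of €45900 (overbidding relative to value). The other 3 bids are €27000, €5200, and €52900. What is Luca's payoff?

Payoff = €0.

Highest competing bid: €52900.
Luca's bid €45900 is not the highest, so Luca loses, pays nothing, and earns zero payoff.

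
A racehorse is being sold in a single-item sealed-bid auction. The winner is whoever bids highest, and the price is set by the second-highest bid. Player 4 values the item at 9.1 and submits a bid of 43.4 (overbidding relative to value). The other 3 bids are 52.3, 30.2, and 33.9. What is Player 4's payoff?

Highest competing bid: 52.3.
Player 4's bid 43.4 is not the highest, so Player 4 loses, pays nothing, and earns zero payoff.

0.0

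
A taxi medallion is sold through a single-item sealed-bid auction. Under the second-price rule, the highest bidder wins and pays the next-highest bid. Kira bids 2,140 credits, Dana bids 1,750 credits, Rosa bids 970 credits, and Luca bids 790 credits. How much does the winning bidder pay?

The winner pays 1,750 credits.

Ranking the bids: Kira 2,140 credits; Dana 1,750 credits; Rosa 970 credits; Luca 790 credits.
Kira has the highest bid, so Kira wins.
The second-highest bid is 1,750 credits, so that is what Kira pays.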